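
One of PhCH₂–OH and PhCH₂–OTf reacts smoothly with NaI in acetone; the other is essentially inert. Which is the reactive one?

PhCH₂–OTf

From PhCH₂–OH the departing group would be OH⁻ (pKₐ(H₂O) ≈ 15.7). Strong base; essentially never leaves without prior activation.
From PhCH₂–OTf the leaving group is OTf⁻ (pKₐ(CF₃SO₃H (triflic acid)) ≈ -14). Charge spread over three oxygens and a CF₃ group; the premier leaving group in synthesis.
(In practice PhCH₂–OTf is made from PhCH₂–OH by treatment with Tf₂O / 2,6-lutidine, converting the hydroxyl into a triflate.)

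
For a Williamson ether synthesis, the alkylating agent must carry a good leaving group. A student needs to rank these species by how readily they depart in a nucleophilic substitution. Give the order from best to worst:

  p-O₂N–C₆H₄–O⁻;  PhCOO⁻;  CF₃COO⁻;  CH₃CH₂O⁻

CF₃COO⁻ > PhCOO⁻ > p-O₂N–C₆H₄–O⁻ > CH₃CH₂O⁻

Rank by basicity of the departing species: weakest base leaves most easily.
CF₃COO⁻: pKₐ(CF₃COOH) ≈ 0.2 — strongly electron-withdrawing CF₃ stabilises the carboxylate
PhCOO⁻: pKₐ(C₆H₅COOH) ≈ 4.2
p-O₂N–C₆H₄–O⁻: pKₐ(p-nitrophenol) ≈ 7.2 — nitro group delocalises the charge; the classic chromogenic LG
CH₃CH₂O⁻: pKₐ(CH₃CH₂OH) ≈ 16 — strong base; alkoxides do not leave unassisted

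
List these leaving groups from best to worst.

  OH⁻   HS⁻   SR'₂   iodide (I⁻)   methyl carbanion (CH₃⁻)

iodide (I⁻): pKₐ(HI) ≈ -10
SR'₂: pKₐ(R'₂SH⁺) ≈ -7 — neutral; leaves from a sulfonium salt (R–SR'₂⁺)
HS⁻: pKₐ(H₂S) ≈ 7
OH⁻: pKₐ(H₂O) ≈ 15.7 — strong base; essentially never leaves without prior activation
methyl carbanion (CH₃⁻): pKₐ(CH₄) ≈ 48 — unstabilised carbanion; the worst conceivable leaving group

iodide (I⁻) > SR'₂ > HS⁻ > OH⁻ > methyl carbanion (CH₃⁻)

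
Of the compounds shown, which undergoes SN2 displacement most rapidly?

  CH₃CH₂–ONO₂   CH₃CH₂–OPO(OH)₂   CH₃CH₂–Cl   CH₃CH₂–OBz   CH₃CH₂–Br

CH₃CH₂–Br

With the same alkyl group throughout, only the leaving group differentiates the rates.
Rank by basicity of the departing species: weakest base leaves most easily.
CH₃CH₂–Br loses Br⁻: pKₐ(HBr) ≈ -9
CH₃CH₂–Cl loses Cl⁻: pKₐ(HCl) ≈ -7
CH₃CH₂–ONO₂ loses NO₃⁻: pKₐ(HNO₃) ≈ -1.3
CH₃CH₂–OPO(OH)₂ loses H₂PO₄⁻: pKₐ(H₃PO₄) ≈ 2.1
CH₃CH₂–OBz loses PhCOO⁻: pKₐ(C₆H₅COOH) ≈ 4.2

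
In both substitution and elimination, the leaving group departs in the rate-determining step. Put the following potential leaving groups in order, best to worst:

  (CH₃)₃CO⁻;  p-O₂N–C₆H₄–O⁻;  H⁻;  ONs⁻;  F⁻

ONs⁻ > F⁻ > p-O₂N–C₆H₄–O⁻ > (CH₃)₃CO⁻ > H⁻

ONs⁻: pKₐ(p-O₂NC₆H₄SO₃H) ≈ -3.5 — p-nitro group further stabilises the sulfonate
F⁻: pKₐ(HF) ≈ 3.2
p-O₂N–C₆H₄–O⁻: pKₐ(p-nitrophenol) ≈ 7.2
(CH₃)₃CO⁻: pKₐ(t-BuOH) ≈ 18
H⁻: pKₐ(H₂) ≈ 36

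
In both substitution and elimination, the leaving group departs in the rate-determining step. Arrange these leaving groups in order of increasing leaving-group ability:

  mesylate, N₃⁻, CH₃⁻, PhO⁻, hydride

A good leaving group is a weak base: the lower the pKₐ of its conjugate acid, the more readily it departs.
mesylate: pKₐ(CH₃SO₃H (MsOH)) ≈ -1.9
N₃⁻: pKₐ(HN₃) ≈ 4.7
PhO⁻: pKₐ(C₆H₅OH (phenol)) ≈ 10
hydride: pKₐ(H₂) ≈ 36 — extremely strong base; leaves only in special hydride-transfer contexts
CH₃⁻: pKₐ(CH₄) ≈ 48 — unstabilised carbanion; the worst conceivable leaving group
The question asks for worst first, so the sequence is read in increasing leaving-group ability.

CH₃⁻ < hydride < PhO⁻ < N₃⁻ < mesylate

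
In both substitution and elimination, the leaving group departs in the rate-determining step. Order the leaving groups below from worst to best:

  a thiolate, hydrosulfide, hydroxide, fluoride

hydroxide < a thiolate < hydrosulfide < fluoride

A good leaving group is a weak base: the lower the pKₐ of its conjugate acid, the more readily it departs.
fluoride: pKₐ(HF) ≈ 3.2
hydrosulfide: pKₐ(H₂S) ≈ 7
a thiolate: pKₐ(RSH (a thiol)) ≈ 10.5
hydroxide: pKₐ(H₂O) ≈ 15.7
The question asks for worst first, so the sequence is read in increasing leaving-group ability.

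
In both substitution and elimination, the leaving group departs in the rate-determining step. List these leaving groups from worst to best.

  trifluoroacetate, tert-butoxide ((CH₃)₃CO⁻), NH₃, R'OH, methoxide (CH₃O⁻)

tert-butoxide ((CH₃)₃CO⁻) < methoxide (CH₃O⁻) < NH₃ < trifluoroacetate < R'OH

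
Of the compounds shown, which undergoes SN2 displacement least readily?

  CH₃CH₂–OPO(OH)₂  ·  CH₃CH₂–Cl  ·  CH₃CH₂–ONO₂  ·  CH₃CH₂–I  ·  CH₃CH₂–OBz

Same R in every case — rank the leaving groups.
A good leaving group is a weak base: the lower the pKₐ of its conjugate acid, the more readily it departs.
CH₃CH₂–I loses I⁻: pKₐ(HI) ≈ -10
CH₃CH₂–Cl loses Cl⁻: pKₐ(HCl) ≈ -7
CH₃CH₂–ONO₂ loses NO₃⁻: pKₐ(HNO₃) ≈ -1.3
CH₃CH₂–OPO(OH)₂ loses H₂PO₄⁻: pKₐ(H₃PO₄) ≈ 2.1
CH₃CH₂–OBz loses PhCOO⁻: pKₐ(C₆H₅COOH) ≈ 4.2

CH₃CH₂–OBz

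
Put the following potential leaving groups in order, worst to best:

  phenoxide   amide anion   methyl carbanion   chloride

Leaving-group ability tracks the stability of the departed species; conjugate-acid pKₐ is the usual yardstick (lower pKₐ → better LG).
chloride: pKₐ(HCl) ≈ -7 — moderately weak base
phenoxide: pKₐ(C₆H₅OH (phenol)) ≈ 10
amide anion: pKₐ(NH₃) ≈ 38 — extremely strong base; never a leaving group
methyl carbanion: pKₐ(CH₄) ≈ 48 — unstabilised carbanion; the worst conceivable leaving group
Reversing gives the worst-to-best order requested.

methyl carbanion < amide anion < phenoxide < chloride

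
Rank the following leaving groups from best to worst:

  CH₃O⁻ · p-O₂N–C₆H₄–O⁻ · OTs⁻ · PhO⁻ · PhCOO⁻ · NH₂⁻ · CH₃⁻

OTs⁻ > PhCOO⁻ > p-O₂N–C₆H₄–O⁻ > PhO⁻ > CH₃O⁻ > NH₂⁻ > CH₃⁻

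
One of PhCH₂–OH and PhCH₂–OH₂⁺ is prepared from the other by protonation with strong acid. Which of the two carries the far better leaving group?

From PhCH₂–OH the departing group would be OH⁻ (pKₐ(H₂O) ≈ 15.7). Strong base; essentially never leaves without prior activation.
From PhCH₂–OH₂⁺ the leaving group is H₂O (pKₐ(H₃O⁺) ≈ -1.7). Neutral; leaves from a protonated alcohol (R–OH₂⁺).
Protonation with strong acid works by converting the leaving group from hydroxide to neutral water, making PhCH₂–OH₂⁺ enormously more reactive.

PhCH₂–OH₂⁺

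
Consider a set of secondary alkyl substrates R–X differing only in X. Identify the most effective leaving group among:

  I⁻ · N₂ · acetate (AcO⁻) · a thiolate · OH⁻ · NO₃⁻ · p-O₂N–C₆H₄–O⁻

A good leaving group is a weak base: the lower the pKₐ of its conjugate acid, the more readily it departs.
N₂: no meaningful conjugate acid; N₂ departs as an exceptionally stable neutral molecule
I⁻: pKₐ(HI) ≈ -10
NO₃⁻: pKₐ(HNO₃) ≈ -1.3
acetate (AcO⁻): pKₐ(CH₃COOH) ≈ 4.8
p-O₂N–C₆H₄–O⁻: pKₐ(p-nitrophenol) ≈ 7.2
a thiolate: pKₐ(RSH (a thiol)) ≈ 10.5
OH⁻: pKₐ(H₂O) ≈ 15.7

N₂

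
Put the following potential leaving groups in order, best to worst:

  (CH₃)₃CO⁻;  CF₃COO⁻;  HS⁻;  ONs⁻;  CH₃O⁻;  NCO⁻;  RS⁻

Rank by basicity of the departing species: weakest base leaves most easily.
ONs⁻: pKₐ(p-O₂NC₆H₄SO₃H) ≈ -3.5 — p-nitro group further stabilises the sulfonate
CF₃COO⁻: pKₐ(CF₃COOH) ≈ 0.2 — strongly electron-withdrawing CF₃ stabilises the carboxylate
NCO⁻: pKₐ(HOCN) ≈ 3.5 — resonance between N and O
HS⁻: pKₐ(H₂S) ≈ 7 — larger and more polarisable than the oxygen analogue
RS⁻: pKₐ(RSH (a thiol)) ≈ 10.5
CH₃O⁻: pKₐ(CH₃OH) ≈ 15.5 — strong base; alkoxides do not leave unassisted
(CH₃)₃CO⁻: pKₐ(t-BuOH) ≈ 18

ONs⁻ > CF₃COO⁻ > NCO⁻ > HS⁻ > RS⁻ > CH₃O⁻ > (CH₃)₃CO⁻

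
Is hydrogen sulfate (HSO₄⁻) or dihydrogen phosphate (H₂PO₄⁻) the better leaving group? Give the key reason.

hydrogen sulfate (HSO₄⁻)

hydrogen sulfate (HSO₄⁻) is the better leaving group.
pKₐ(H₂SO₄) ≈ -3 versus pKₐ(H₃PO₄) ≈ 2.1: hydrogen sulfate (HSO₄⁻) is the much weaker base.
Conjugate base of a strong mineral acid.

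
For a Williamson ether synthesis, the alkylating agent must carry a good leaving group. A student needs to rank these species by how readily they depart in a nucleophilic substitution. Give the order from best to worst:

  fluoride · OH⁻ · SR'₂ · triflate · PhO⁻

triflate > SR'₂ > fluoride > PhO⁻ > OH⁻

The more stable X⁻ (or X) is on its own — i.e. the weaker a base it is — the better a leaving group it makes.
triflate: pKₐ(CF₃SO₃H (triflic acid)) ≈ -14
SR'₂: pKₐ(R'₂SH⁺) ≈ -7 — neutral; leaves from a sulfonium salt (R–SR'₂⁺)
fluoride: pKₐ(HF) ≈ 3.2 — small and strongly basic; the poor halide leaving group
PhO⁻: pKₐ(C₆H₅OH (phenol)) ≈ 10
OH⁻: pKₐ(H₂O) ≈ 15.7 — strong base; essentially never leaves without prior activation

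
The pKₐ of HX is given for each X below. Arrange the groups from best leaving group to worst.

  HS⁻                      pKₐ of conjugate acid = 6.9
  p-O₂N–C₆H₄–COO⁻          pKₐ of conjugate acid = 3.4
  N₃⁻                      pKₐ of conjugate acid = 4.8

p-O₂N–C₆H₄–COO⁻ > N₃⁻ > HS⁻

Lower conjugate-acid pKₐ ⇒ weaker base ⇒ better leaving group.
Sorting by the given values: p-O₂N–C₆H₄–COO⁻ (3.4), N₃⁻ (4.8), HS⁻ (6.9).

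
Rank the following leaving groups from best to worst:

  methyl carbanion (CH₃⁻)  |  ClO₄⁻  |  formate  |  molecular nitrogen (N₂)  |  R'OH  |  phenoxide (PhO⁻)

molecular nitrogen (N₂) > ClO₄⁻ > R'OH > formate > phenoxide (PhO⁻) > methyl carbanion (CH₃⁻)

A good leaving group is a weak base: the lower the pKₐ of its conjugate acid, the more readily it departs.
molecular nitrogen (N₂): no meaningful conjugate acid; N₂ departs as an exceptionally stable neutral molecule
ClO₄⁻: pKₐ(HClO₄) ≈ -10
R'OH: pKₐ(R'OH₂⁺) ≈ -2.4
formate: pKₐ(HCOOH) ≈ 3.8
phenoxide (PhO⁻): pKₐ(C₆H₅OH (phenol)) ≈ 10
methyl carbanion (CH₃⁻): pKₐ(CH₄) ≈ 48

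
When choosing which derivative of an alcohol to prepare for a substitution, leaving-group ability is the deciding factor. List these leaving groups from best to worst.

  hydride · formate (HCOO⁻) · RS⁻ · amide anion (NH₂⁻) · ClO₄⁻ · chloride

ClO₄⁻ > chloride > formate (HCOO⁻) > RS⁻ > hydride > amide anion (NH₂⁻)

ClO₄⁻: pKₐ(HClO₄) ≈ -10
chloride: pKₐ(HCl) ≈ -7
formate (HCOO⁻): pKₐ(HCOOH) ≈ 3.8
RS⁻: pKₐ(RSH (a thiol)) ≈ 10.5
hydride: pKₐ(H₂) ≈ 36
amide anion (NH₂⁻): pKₐ(NH₃) ≈ 38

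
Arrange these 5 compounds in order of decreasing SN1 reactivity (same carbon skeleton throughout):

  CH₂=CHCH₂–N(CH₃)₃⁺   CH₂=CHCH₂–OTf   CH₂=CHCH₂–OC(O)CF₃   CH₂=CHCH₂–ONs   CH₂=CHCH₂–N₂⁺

The skeletons are identical, so relative rate is governed entirely by leaving-group ability.
Rank by basicity of the departing species: weakest base leaves most easily.
CH₂=CHCH₂–N₂⁺ loses N₂: no meaningful conjugate acid; N₂ departs as an exceptionally stable neutral molecule
CH₂=CHCH₂–OTf loses OTf⁻: pKₐ(CF₃SO₃H (triflic acid)) ≈ -14
CH₂=CHCH₂–ONs loses ONs⁻: pKₐ(p-O₂NC₆H₄SO₃H) ≈ -3.5
CH₂=CHCH₂–OC(O)CF₃ loses CF₃COO⁻: pKₐ(CF₃COOH) ≈ 0.2
CH₂=CHCH₂–N(CH₃)₃⁺ loses NR'₃: pKₐ(R'₃NH⁺) ≈ 10.7

CH₂=CHCH₂–N₂⁺ > CH₂=CHCH₂–OTf > CH₂=CHCH₂–ONs > CH₂=CHCH₂–OC(O)CF₃ > CH₂=CHCH₂–N(CH₃)₃⁺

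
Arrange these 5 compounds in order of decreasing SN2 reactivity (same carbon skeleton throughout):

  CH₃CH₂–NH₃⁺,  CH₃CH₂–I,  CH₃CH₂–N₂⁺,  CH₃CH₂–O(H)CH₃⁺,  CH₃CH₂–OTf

Identical carbon frameworks mean the comparison reduces to leaving-group quality.
A good leaving group is a weak base: the lower the pKₐ of its conjugate acid, the more readily it departs.
CH₃CH₂–N₂⁺ loses N₂: no meaningful conjugate acid; N₂ departs as an exceptionally stable neutral molecule
CH₃CH₂–OTf loses OTf⁻: pKₐ(CF₃SO₃H (triflic acid)) ≈ -14
CH₃CH₂–I loses I⁻: pKₐ(HI) ≈ -10
CH₃CH₂–O(H)CH₃⁺ loses R'OH: pKₐ(R'OH₂⁺) ≈ -2.4
CH₃CH₂–NH₃⁺ loses NH₃: pKₐ(NH₄⁺) ≈ 9.2

CH₃CH₂–N₂⁺ > CH₃CH₂–OTf > CH₃CH₂–I > CH₃CH₂–O(H)CH₃⁺ > CH₃CH₂–NH₃⁺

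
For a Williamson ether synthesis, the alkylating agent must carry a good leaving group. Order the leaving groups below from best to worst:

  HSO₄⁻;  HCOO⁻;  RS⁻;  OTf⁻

OTf⁻ > HSO₄⁻ > HCOO⁻ > RS⁻

Rank by basicity of the departing species: weakest base leaves most easily.
OTf⁻: pKₐ(CF₃SO₃H (triflic acid)) ≈ -14
HSO₄⁻: pKₐ(H₂SO₄) ≈ -3
HCOO⁻: pKₐ(HCOOH) ≈ 3.8
RS⁻: pKₐ(RSH (a thiol)) ≈ 10.5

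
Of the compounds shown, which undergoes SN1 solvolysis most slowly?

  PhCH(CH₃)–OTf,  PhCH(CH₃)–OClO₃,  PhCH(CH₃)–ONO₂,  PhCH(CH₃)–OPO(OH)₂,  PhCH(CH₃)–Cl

PhCH(CH₃)–OPO(OH)₂

Same R in every case — rank the leaving groups.
A good leaving group is a weak base: the lower the pKₐ of its conjugate acid, the more readily it departs.
PhCH(CH₃)–OTf loses OTf⁻: pKₐ(CF₃SO₃H (triflic acid)) ≈ -14
PhCH(CH₃)–OClO₃ loses ClO₄⁻: pKₐ(HClO₄) ≈ -10
PhCH(CH₃)–Cl loses Cl⁻: pKₐ(HCl) ≈ -7
PhCH(CH₃)–ONO₂ loses NO₃⁻: pKₐ(HNO₃) ≈ -1.3
PhCH(CH₃)–OPO(OH)₂ loses H₂PO₄⁻: pKₐ(H₃PO₄) ≈ 2.1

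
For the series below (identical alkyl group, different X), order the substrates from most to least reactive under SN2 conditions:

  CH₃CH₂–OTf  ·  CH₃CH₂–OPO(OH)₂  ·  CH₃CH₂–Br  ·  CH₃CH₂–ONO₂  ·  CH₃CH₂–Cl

CH₃CH₂–OTf > CH₃CH₂–Br > CH₃CH₂–Cl > CH₃CH₂–ONO₂ > CH₃CH₂–OPO(OH)₂

With the same alkyl group throughout, only the leaving group differentiates the rates.
Rank by basicity of the departing species: weakest base leaves most easily.
CH₃CH₂–OTf loses OTf⁻: pKₐ(CF₃SO₃H (triflic acid)) ≈ -14
CH₃CH₂–Br loses Br⁻: pKₐ(HBr) ≈ -9
CH₃CH₂–Cl loses Cl⁻: pKₐ(HCl) ≈ -7
CH₃CH₂–ONO₂ loses NO₃⁻: pKₐ(HNO₃) ≈ -1.3
CH₃CH₂–OPO(OH)₂ loses H₂PO₄⁻: pKₐ(H₃PO₄) ≈ 2.1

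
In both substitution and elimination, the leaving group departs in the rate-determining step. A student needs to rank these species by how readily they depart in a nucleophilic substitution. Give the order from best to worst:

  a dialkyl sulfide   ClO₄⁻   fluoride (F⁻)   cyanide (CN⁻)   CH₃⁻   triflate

triflate > ClO₄⁻ > a dialkyl sulfide > fluoride (F⁻) > cyanide (CN⁻) > CH₃⁻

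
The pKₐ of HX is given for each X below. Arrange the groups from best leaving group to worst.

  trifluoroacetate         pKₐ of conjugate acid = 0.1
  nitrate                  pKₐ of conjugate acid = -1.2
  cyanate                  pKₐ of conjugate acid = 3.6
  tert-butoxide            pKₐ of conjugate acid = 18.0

nitrate > trifluoroacetate > cyanate > tert-butoxide

Lower conjugate-acid pKₐ ⇒ weaker base ⇒ better leaving group.
Sorting by the given values: nitrate (-1.2), trifluoroacetate (0.1), cyanate (3.6), tert-butoxide (18.0).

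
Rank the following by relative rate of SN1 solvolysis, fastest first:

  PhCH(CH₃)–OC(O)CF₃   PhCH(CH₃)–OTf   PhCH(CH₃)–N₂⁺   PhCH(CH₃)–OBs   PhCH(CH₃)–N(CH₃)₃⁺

PhCH(CH₃)–N₂⁺ > PhCH(CH₃)–OTf > PhCH(CH₃)–OBs > PhCH(CH₃)–OC(O)CF₃ > PhCH(CH₃)–N(CH₃)₃⁺

With the same alkyl group throughout, only the leaving group differentiates the rates.
The more stable X⁻ (or X) is on its own — i.e. the weaker a base it is — the better a leaving group it makes.
PhCH(CH₃)–N₂⁺ loses N₂: no meaningful conjugate acid; N₂ departs as an exceptionally stable neutral molecule
PhCH(CH₃)–OTf loses OTf⁻: pKₐ(CF₃SO₃H (triflic acid)) ≈ -14
PhCH(CH₃)–OBs loses OBs⁻: pKₐ(p-BrC₆H₄SO₃H) ≈ -2.8
PhCH(CH₃)–OC(O)CF₃ loses CF₃COO⁻: pKₐ(CF₃COOH) ≈ 0.2
PhCH(CH₃)–N(CH₃)₃⁺ loses NR'₃: pKₐ(R'₃NH⁺) ≈ 10.7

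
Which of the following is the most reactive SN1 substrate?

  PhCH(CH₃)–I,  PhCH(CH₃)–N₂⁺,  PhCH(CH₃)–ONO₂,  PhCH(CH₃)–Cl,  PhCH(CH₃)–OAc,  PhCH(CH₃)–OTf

PhCH(CH₃)–N₂⁺

The skeletons are identical, so relative rate is governed entirely by leaving-group ability.
A good leaving group is a weak base: the lower the pKₐ of its conjugate acid, the more readily it departs.
PhCH(CH₃)–N₂⁺ loses N₂: no meaningful conjugate acid; N₂ departs as an exceptionally stable neutral molecule
PhCH(CH₃)–OTf loses OTf⁻: pKₐ(CF₃SO₃H (triflic acid)) ≈ -14
PhCH(CH₃)–I loses I⁻: pKₐ(HI) ≈ -10
PhCH(CH₃)–Cl loses Cl⁻: pKₐ(HCl) ≈ -7
PhCH(CH₃)–ONO₂ loses NO₃⁻: pKₐ(HNO₃) ≈ -1.3
PhCH(CH₃)–OAc loses AcO⁻: pKₐ(CH₃COOH) ≈ 4.8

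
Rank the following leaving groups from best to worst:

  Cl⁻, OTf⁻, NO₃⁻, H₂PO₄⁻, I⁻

Rank by basicity of the departing species: weakest base leaves most easily.
OTf⁻: pKₐ(CF₃SO₃H (triflic acid)) ≈ -14
I⁻: pKₐ(HI) ≈ -10
Cl⁻: pKₐ(HCl) ≈ -7
NO₃⁻: pKₐ(HNO₃) ≈ -1.3
H₂PO₄⁻: pKₐ(H₃PO₄) ≈ 2.1

OTf⁻ > I⁻ > Cl⁻ > NO₃⁻ > H₂PO₄⁻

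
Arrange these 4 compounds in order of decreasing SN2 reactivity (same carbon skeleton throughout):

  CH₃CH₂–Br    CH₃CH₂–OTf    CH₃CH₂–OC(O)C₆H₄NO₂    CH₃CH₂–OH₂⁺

Same R in every case — rank the leaving groups.
The more stable X⁻ (or X) is on its own — i.e. the weaker a base it is — the better a leaving group it makes.
CH₃CH₂–OTf loses OTf⁻: pKₐ(CF₃SO₃H (triflic acid)) ≈ -14
CH₃CH₂–Br loses Br⁻: pKₐ(HBr) ≈ -9
CH₃CH₂–OH₂⁺ loses H₂O: pKₐ(H₃O⁺) ≈ -1.7
CH₃CH₂–OC(O)C₆H₄NO₂ loses p-O₂N–C₆H₄–COO⁻: pKₐ(p-nitrobenzoic acid) ≈ 3.4

CH₃CH₂–OTf > CH₃CH₂–Br > CH₃CH₂–OH₂⁺ > CH₃CH₂–OC(O)C₆H₄NO₂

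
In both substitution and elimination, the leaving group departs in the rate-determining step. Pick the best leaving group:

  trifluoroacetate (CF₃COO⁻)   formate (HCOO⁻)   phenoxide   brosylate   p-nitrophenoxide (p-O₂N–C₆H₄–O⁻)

The more stable X⁻ (or X) is on its own — i.e. the weaker a base it is — the better a leaving group it makes.
brosylate: pKₐ(p-BrC₆H₄SO₃H) ≈ -2.8
trifluoroacetate (CF₃COO⁻): pKₐ(CF₃COOH) ≈ 0.2
formate (HCOO⁻): pKₐ(HCOOH) ≈ 3.8
p-nitrophenoxide (p-O₂N–C₆H₄–O⁻): pKₐ(p-nitrophenol) ≈ 7.2
phenoxide: pKₐ(C₆H₅OH (phenol)) ≈ 10

brosylate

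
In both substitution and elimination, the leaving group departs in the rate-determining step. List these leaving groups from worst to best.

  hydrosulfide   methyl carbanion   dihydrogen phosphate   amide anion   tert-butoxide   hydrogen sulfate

The more stable X⁻ (or X) is on its own — i.e. the weaker a base it is — the better a leaving group it makes.
hydrogen sulfate: pKₐ(H₂SO₄) ≈ -3
dihydrogen phosphate: pKₐ(H₃PO₄) ≈ 2.1 — moderate base; biological leaving group after further activation
hydrosulfide: pKₐ(H₂S) ≈ 7
tert-butoxide: pKₐ(t-BuOH) ≈ 18 — bulky, strongly basic alkoxide
amide anion: pKₐ(NH₃) ≈ 38 — extremely strong base; never a leaving group
methyl carbanion: pKₐ(CH₄) ≈ 48 — unstabilised carbanion; the worst conceivable leaving group
Reversing gives the worst-to-best order requested.

methyl carbanion < amide anion < tert-butoxide < hydrosulfide < dihydrogen phosphate < hydrogen sulfate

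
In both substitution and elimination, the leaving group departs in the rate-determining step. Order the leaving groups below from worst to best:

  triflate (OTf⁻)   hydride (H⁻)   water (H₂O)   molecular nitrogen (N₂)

hydride (H⁻) < water (H₂O) < triflate (OTf⁻) < molecular nitrogen (N₂)

Rank by basicity of the departing species: weakest base leaves most easily.
molecular nitrogen (N₂): no meaningful conjugate acid; N₂ departs as an exceptionally stable neutral molecule
triflate (OTf⁻): pKₐ(CF₃SO₃H (triflic acid)) ≈ -14
water (H₂O): pKₐ(H₃O⁺) ≈ -1.7
hydride (H⁻): pKₐ(H₂) ≈ 36
Reversing gives the worst-to-best order requested.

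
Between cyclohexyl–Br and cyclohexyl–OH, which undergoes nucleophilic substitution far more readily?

cyclohexyl–Br

From cyclohexyl–OH the departing group would be OH⁻ (pKₐ(H₂O) ≈ 15.7). Strong base; essentially never leaves without prior activation.
From cyclohexyl–Br the leaving group is Br⁻ (pKₐ(HBr) ≈ -9). Weak base; good leaving group.
(In practice cyclohexyl–Br is made from cyclohexyl–OH by treatment with PBr₃, replacing the hydroxyl with bromide.)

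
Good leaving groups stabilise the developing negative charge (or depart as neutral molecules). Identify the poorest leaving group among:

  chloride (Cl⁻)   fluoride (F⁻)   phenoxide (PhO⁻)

phenoxide (PhO⁻)

The more stable X⁻ (or X) is on its own — i.e. the weaker a base it is — the better a leaving group it makes.
chloride (Cl⁻): pKₐ(HCl) ≈ -7
fluoride (F⁻): pKₐ(HF) ≈ 3.2
phenoxide (PhO⁻): pKₐ(C₆H₅OH (phenol)) ≈ 10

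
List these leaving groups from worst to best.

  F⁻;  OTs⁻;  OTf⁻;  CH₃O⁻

CH₃O⁻ < F⁻ < OTs⁻ < OTf⁻

OTf⁻: pKₐ(CF₃SO₃H (triflic acid)) ≈ -14 — charge spread over three oxygens and a CF₃ group; the premier leaving group in synthesis
OTs⁻: pKₐ(p-CH₃C₆H₄SO₃H (TsOH)) ≈ -2.8 — resonance-delocalised arenesulfonate
F⁻: pKₐ(HF) ≈ 3.2 — small and strongly basic; the poor halide leaving group
CH₃O⁻: pKₐ(CH₃OH) ≈ 15.5
Reversing gives the worst-to-best order requested.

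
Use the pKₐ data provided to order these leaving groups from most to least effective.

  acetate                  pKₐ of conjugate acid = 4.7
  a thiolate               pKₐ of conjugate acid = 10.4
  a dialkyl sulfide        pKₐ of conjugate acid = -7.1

Lower conjugate-acid pKₐ ⇒ weaker base ⇒ better leaving group.
Sorting by the given values: a dialkyl sulfide (-7.1), acetate (4.7), a thiolate (10.4).

a dialkyl sulfide > acetate > a thiolate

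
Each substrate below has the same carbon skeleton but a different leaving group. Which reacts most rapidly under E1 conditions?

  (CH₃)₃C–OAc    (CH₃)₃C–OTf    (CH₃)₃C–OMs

Same R in every case — rank the leaving groups.
A good leaving group is a weak base: the lower the pKₐ of its conjugate acid, the more readily it departs.
(CH₃)₃C–OTf loses OTf⁻: pKₐ(CF₃SO₃H (triflic acid)) ≈ -14
(CH₃)₃C–OMs loses OMs⁻: pKₐ(CH₃SO₃H (MsOH)) ≈ -1.9
(CH₃)₃C–OAc loses AcO⁻: pKₐ(CH₃COOH) ≈ 4.8

(CH₃)₃C–OTf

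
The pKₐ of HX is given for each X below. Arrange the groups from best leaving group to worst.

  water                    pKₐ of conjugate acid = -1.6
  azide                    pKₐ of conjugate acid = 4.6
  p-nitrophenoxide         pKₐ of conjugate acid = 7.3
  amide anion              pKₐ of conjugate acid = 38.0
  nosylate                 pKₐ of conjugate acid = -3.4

nosylate > water > azide > p-nitrophenoxide > amide anion

Lower conjugate-acid pKₐ ⇒ weaker base ⇒ better leaving group.
Sorting by the given values: nosylate (-3.4), water (-1.6), azide (4.6), p-nitrophenoxide (7.3), amide anion (38.0).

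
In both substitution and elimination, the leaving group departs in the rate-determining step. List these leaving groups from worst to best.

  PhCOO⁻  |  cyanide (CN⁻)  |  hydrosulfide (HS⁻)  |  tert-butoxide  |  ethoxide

Leaving-group ability tracks the stability of the departed species; conjugate-acid pKₐ is the usual yardstick (lower pKₐ → better LG).
PhCOO⁻: pKₐ(C₆H₅COOH) ≈ 4.2
hydrosulfide (HS⁻): pKₐ(H₂S) ≈ 7
cyanide (CN⁻): pKₐ(HCN) ≈ 9.2
ethoxide: pKₐ(CH₃CH₂OH) ≈ 16
tert-butoxide: pKₐ(t-BuOH) ≈ 18
Reversing gives the worst-to-best order requested.

tert-butoxide < ethoxide < cyanide (CN⁻) < hydrosulfide (HS⁻) < PhCOO⁻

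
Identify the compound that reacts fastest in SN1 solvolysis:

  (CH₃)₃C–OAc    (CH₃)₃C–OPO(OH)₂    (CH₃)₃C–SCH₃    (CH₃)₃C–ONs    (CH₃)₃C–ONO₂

(CH₃)₃C–ONs

Identical carbon frameworks mean the comparison reduces to leaving-group quality.
Leaving-group ability tracks the stability of the departed species; conjugate-acid pKₐ is the usual yardstick (lower pKₐ → better LG).
(CH₃)₃C–ONs loses ONs⁻: pKₐ(p-O₂NC₆H₄SO₃H) ≈ -3.5
(CH₃)₃C–ONO₂ loses NO₃⁻: pKₐ(HNO₃) ≈ -1.3
(CH₃)₃C–OPO(OH)₂ loses H₂PO₄⁻: pKₐ(H₃PO₄) ≈ 2.1
(CH₃)₃C–OAc loses AcO⁻: pKₐ(CH₃COOH) ≈ 4.8
(CH₃)₃C–SCH₃ loses RS⁻: pKₐ(RSH (a thiol)) ≈ 10.5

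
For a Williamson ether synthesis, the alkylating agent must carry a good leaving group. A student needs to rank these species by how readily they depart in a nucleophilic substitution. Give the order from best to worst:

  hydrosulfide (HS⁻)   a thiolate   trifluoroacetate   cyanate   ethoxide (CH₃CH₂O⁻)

trifluoroacetate > cyanate > hydrosulfide (HS⁻) > a thiolate > ethoxide (CH₃CH₂O⁻)

Rank by basicity of the departing species: weakest base leaves most easily.
trifluoroacetate: pKₐ(CF₃COOH) ≈ 0.2
cyanate: pKₐ(HOCN) ≈ 3.5
hydrosulfide (HS⁻): pKₐ(H₂S) ≈ 7
a thiolate: pKₐ(RSH (a thiol)) ≈ 10.5 — moderately basic; rarely leaves without activation
ethoxide (CH₃CH₂O⁻): pKₐ(CH₃CH₂OH) ≈ 16 — strong base; alkoxides do not leave unassisted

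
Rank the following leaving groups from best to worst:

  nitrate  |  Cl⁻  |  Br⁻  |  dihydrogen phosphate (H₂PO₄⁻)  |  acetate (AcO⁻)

Br⁻ > Cl⁻ > nitrate > dihydrogen phosphate (H₂PO₄⁻) > acetate (AcO⁻)

Rank by basicity of the departing species: weakest base leaves most easily.
Br⁻: pKₐ(HBr) ≈ -9
Cl⁻: pKₐ(HCl) ≈ -7
nitrate: pKₐ(HNO₃) ≈ -1.3
dihydrogen phosphate (H₂PO₄⁻): pKₐ(H₃PO₄) ≈ 2.1
acetate (AcO⁻): pKₐ(CH₃COOH) ≈ 4.8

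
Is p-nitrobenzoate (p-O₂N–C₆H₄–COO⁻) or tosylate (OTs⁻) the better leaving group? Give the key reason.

tosylate (OTs⁻) is the better leaving group.
pKₐ(p-CH₃C₆H₄SO₃H (TsOH)) ≈ -2.8 versus pKₐ(p-nitrobenzoic acid) ≈ 3.4: tosylate (OTs⁻) is the much weaker base.
Resonance-delocalised arenesulfonate.

tosylate (OTs⁻)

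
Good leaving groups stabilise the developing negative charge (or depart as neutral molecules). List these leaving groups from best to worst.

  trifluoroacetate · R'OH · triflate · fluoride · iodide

triflate > iodide > R'OH > trifluoroacetate > fluoride

Rank by basicity of the departing species: weakest base leaves most easily.
triflate: pKₐ(CF₃SO₃H (triflic acid)) ≈ -14
iodide: pKₐ(HI) ≈ -10 — large, highly polarisable; very weak base
R'OH: pKₐ(R'OH₂⁺) ≈ -2.4 — neutral; leaves from a protonated ether (an oxonium ion, R–O(H)R'⁺)
trifluoroacetate: pKₐ(CF₃COOH) ≈ 0.2
fluoride: pKₐ(HF) ≈ 3.2 — small and strongly basic; the poor halide leaving group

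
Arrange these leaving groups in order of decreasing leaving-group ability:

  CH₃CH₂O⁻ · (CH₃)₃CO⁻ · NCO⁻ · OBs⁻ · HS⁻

Rank by basicity of the departing species: weakest base leaves most easily.
OBs⁻: pKₐ(p-BrC₆H₄SO₃H) ≈ -2.8
NCO⁻: pKₐ(HOCN) ≈ 3.5
HS⁻: pKₐ(H₂S) ≈ 7
CH₃CH₂O⁻: pKₐ(CH₃CH₂OH) ≈ 16
(CH₃)₃CO⁻: pKₐ(t-BuOH) ≈ 18 — bulky, strongly basic alkoxide

OBs⁻ > NCO⁻ > HS⁻ > CH₃CH₂O⁻ > (CH₃)₃CO⁻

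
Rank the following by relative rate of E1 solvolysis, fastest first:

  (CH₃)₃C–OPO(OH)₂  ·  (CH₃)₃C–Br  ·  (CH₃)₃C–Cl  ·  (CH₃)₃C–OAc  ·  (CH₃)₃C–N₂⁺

(CH₃)₃C–N₂⁺ > (CH₃)₃C–Br > (CH₃)₃C–Cl > (CH₃)₃C–OPO(OH)₂ > (CH₃)₃C–OAc

With the same alkyl group throughout, only the leaving group differentiates the rates.
The more stable X⁻ (or X) is on its own — i.e. the weaker a base it is — the better a leaving group it makes.
(CH₃)₃C–N₂⁺ loses N₂: no meaningful conjugate acid; N₂ departs as an exceptionally stable neutral molecule
(CH₃)₃C–Br loses Br⁻: pKₐ(HBr) ≈ -9
(CH₃)₃C–Cl loses Cl⁻: pKₐ(HCl) ≈ -7
(CH₃)₃C–OPO(OH)₂ loses H₂PO₄⁻: pKₐ(H₃PO₄) ≈ 2.1
(CH₃)₃C–OAc loses AcO⁻: pKₐ(CH₃COOH) ≈ 4.8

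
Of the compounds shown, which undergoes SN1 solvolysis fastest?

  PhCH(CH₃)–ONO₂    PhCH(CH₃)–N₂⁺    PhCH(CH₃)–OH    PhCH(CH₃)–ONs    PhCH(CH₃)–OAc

Same R in every case — rank the leaving groups.
Rank by basicity of the departing species: weakest base leaves most easily.
PhCH(CH₃)–N₂⁺ loses N₂: no meaningful conjugate acid; N₂ departs as an exceptionally stable neutral molecule
PhCH(CH₃)–ONs loses ONs⁻: pKₐ(p-O₂NC₆H₄SO₃H) ≈ -3.5
PhCH(CH₃)–ONO₂ loses NO₃⁻: pKₐ(HNO₃) ≈ -1.3
PhCH(CH₃)–OAc loses AcO⁻: pKₐ(CH₃COOH) ≈ 4.8
PhCH(CH₃)–OH loses OH⁻: pKₐ(H₂O) ≈ 15.7

PhCH(CH₃)–N₂⁺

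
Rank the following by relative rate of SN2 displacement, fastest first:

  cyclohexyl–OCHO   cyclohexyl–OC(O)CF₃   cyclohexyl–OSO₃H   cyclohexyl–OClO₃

Same R in every case — rank the leaving groups.
Rank by basicity of the departing species: weakest base leaves most easily.
cyclohexyl–OClO₃ loses ClO₄⁻: pKₐ(HClO₄) ≈ -10
cyclohexyl–OSO₃H loses HSO₄⁻: pKₐ(H₂SO₄) ≈ -3
cyclohexyl–OC(O)CF₃ loses CF₃COO⁻: pKₐ(CF₃COOH) ≈ 0.2
cyclohexyl–OCHO loses HCOO⁻: pKₐ(HCOOH) ≈ 3.8

cyclohexyl–OClO₃ > cyclohexyl–OSO₃H > cyclohexyl–OC(O)CF₃ > cyclohexyl–OCHO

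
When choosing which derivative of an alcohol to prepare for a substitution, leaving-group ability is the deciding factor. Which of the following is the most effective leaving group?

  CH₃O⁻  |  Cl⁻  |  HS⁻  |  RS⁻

Cl⁻

Cl⁻: pKₐ(HCl) ≈ -7
HS⁻: pKₐ(H₂S) ≈ 7
RS⁻: pKₐ(RSH (a thiol)) ≈ 10.5
CH₃O⁻: pKₐ(CH₃OH) ≈ 15.5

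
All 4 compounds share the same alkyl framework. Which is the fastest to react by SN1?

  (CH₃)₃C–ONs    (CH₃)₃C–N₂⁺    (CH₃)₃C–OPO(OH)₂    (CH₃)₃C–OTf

(CH₃)₃C–N₂⁺

The skeletons are identical, so relative rate is governed entirely by leaving-group ability.
Leaving-group ability tracks the stability of the departed species; conjugate-acid pKₐ is the usual yardstick (lower pKₐ → better LG).
(CH₃)₃C–N₂⁺ loses N₂: no meaningful conjugate acid; N₂ departs as an exceptionally stable neutral molecule
(CH₃)₃C–OTf loses OTf⁻: pKₐ(CF₃SO₃H (triflic acid)) ≈ -14
(CH₃)₃C–ONs loses ONs⁻: pKₐ(p-O₂NC₆H₄SO₃H) ≈ -3.5
(CH₃)₃C–OPO(OH)₂ loses H₂PO₄⁻: pKₐ(H₃PO₄) ≈ 2.1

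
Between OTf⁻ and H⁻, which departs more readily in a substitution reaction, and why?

OTf⁻ is the better leaving group.
pKₐ(CF₃SO₃H (triflic acid)) ≈ -14 versus pKₐ(H₂) ≈ 36: OTf⁻ is the much weaker base.
Charge spread over three oxygens and a CF₃ group; the premier leaving group in synthesis.

OTf⁻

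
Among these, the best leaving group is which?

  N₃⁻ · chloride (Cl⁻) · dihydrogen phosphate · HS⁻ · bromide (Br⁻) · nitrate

bromide (Br⁻)

Leaving-group ability tracks the stability of the departed species; conjugate-acid pKₐ is the usual yardstick (lower pKₐ → better LG).
bromide (Br⁻): pKₐ(HBr) ≈ -9
chloride (Cl⁻): pKₐ(HCl) ≈ -7
nitrate: pKₐ(HNO₃) ≈ -1.3
dihydrogen phosphate: pKₐ(H₃PO₄) ≈ 2.1
N₃⁻: pKₐ(HN₃) ≈ 4.7
HS⁻: pKₐ(H₂S) ≈ 7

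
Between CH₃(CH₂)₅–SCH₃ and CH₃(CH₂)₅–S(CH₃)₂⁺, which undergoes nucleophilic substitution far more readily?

CH₃(CH₂)₅–S(CH₃)₂⁺

From CH₃(CH₂)₅–SCH₃ the departing group would be RS⁻ (pKₐ(RSH (a thiol)) ≈ 10.5). Moderately basic; rarely leaves without activation.
From CH₃(CH₂)₅–S(CH₃)₂⁺ the leaving group is SR'₂ (pKₐ(R'₂SH⁺) ≈ -7). Neutral; leaves from a sulfonium salt (R–SR'₂⁺).
(In practice CH₃(CH₂)₅–S(CH₃)₂⁺ is made from CH₃(CH₂)₅–SCH₃ by S-methylation with CH₃I, allowing neutral dimethyl sulfide, rather than methanethiolate, to depart.)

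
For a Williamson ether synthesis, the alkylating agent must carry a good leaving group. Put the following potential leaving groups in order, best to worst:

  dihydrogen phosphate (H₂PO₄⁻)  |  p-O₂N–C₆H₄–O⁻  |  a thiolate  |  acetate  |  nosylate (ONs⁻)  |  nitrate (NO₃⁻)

nosylate (ONs⁻) > nitrate (NO₃⁻) > dihydrogen phosphate (H₂PO₄⁻) > acetate > p-O₂N–C₆H₄–O⁻ > a thiolate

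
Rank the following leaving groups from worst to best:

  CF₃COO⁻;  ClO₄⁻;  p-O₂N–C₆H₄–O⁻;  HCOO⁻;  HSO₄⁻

p-O₂N–C₆H₄–O⁻ < HCOO⁻ < CF₃COO⁻ < HSO₄⁻ < ClO₄⁻

ClO₄⁻: pKₐ(HClO₄) ≈ -10 — extremely weak base; rarely used for safety reasons
HSO₄⁻: pKₐ(H₂SO₄) ≈ -3
CF₃COO⁻: pKₐ(CF₃COOH) ≈ 0.2 — strongly electron-withdrawing CF₃ stabilises the carboxylate
HCOO⁻: pKₐ(HCOOH) ≈ 3.8 — resonance-stabilised carboxylate
p-O₂N–C₆H₄–O⁻: pKₐ(p-nitrophenol) ≈ 7.2
The question asks for worst first, so the sequence is read in increasing leaving-group ability.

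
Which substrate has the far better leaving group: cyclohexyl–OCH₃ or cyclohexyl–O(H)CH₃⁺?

From cyclohexyl–OCH₃ the departing group would be CH₃O⁻ (pKₐ(CH₃OH) ≈ 15.5). Strong base; alkoxides do not leave unassisted.
From cyclohexyl–O(H)CH₃⁺ the leaving group is R'OH (pKₐ(R'OH₂⁺) ≈ -2.4). Neutral; leaves from a protonated ether (an oxonium ion, R–O(H)R'⁺).
(In practice cyclohexyl–O(H)CH₃⁺ is made from cyclohexyl–OCH₃ by protonation with concentrated HI, allowing neutral methanol, rather than methoxide, to depart.)

cyclohexyl–O(H)CH₃⁺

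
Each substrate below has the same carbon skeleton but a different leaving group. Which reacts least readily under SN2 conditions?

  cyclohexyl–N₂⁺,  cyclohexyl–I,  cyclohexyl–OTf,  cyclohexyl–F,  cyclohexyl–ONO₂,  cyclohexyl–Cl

cyclohexyl–F

Same R in every case — rank the leaving groups.
Rank by basicity of the departing species: weakest base leaves most easily.
cyclohexyl–N₂⁺ loses N₂: no meaningful conjugate acid; N₂ departs as an exceptionally stable neutral molecule
cyclohexyl–OTf loses OTf⁻: pKₐ(CF₃SO₃H (triflic acid)) ≈ -14
cyclohexyl–I loses I⁻: pKₐ(HI) ≈ -10
cyclohexyl–Cl loses Cl⁻: pKₐ(HCl) ≈ -7
cyclohexyl–ONO₂ loses NO₃⁻: pKₐ(HNO₃) ≈ -1.3
cyclohexyl–F loses F⁻: pKₐ(HF) ≈ 3.2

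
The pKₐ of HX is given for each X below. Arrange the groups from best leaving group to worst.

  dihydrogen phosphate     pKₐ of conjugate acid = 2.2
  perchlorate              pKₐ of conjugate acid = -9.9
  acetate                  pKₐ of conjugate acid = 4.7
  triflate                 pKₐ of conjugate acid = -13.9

triflate > perchlorate > dihydrogen phosphate > acetate

Lower conjugate-acid pKₐ ⇒ weaker base ⇒ better leaving group.
Sorting by the given values: triflate (-13.9), perchlorate (-9.9), dihydrogen phosphate (2.2), acetate (4.7).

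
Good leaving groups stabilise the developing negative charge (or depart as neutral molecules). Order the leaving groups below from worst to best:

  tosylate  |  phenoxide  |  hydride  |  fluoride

Rank by basicity of the departing species: weakest base leaves most easily.
tosylate: pKₐ(p-CH₃C₆H₄SO₃H (TsOH)) ≈ -2.8
fluoride: pKₐ(HF) ≈ 3.2
phenoxide: pKₐ(C₆H₅OH (phenol)) ≈ 10
hydride: pKₐ(H₂) ≈ 36
Reversing gives the worst-to-best order requested.

hydride < phenoxide < fluoride < tosylate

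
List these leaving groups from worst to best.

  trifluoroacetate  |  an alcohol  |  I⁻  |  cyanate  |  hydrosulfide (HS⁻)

I⁻: pKₐ(HI) ≈ -10
an alcohol: pKₐ(R'OH₂⁺) ≈ -2.4
trifluoroacetate: pKₐ(CF₃COOH) ≈ 0.2
cyanate: pKₐ(HOCN) ≈ 3.5
hydrosulfide (HS⁻): pKₐ(H₂S) ≈ 7
Listed from poorest to best leaving group as asked.

hydrosulfide (HS⁻) < cyanate < trifluoroacetate < an alcohol < I⁻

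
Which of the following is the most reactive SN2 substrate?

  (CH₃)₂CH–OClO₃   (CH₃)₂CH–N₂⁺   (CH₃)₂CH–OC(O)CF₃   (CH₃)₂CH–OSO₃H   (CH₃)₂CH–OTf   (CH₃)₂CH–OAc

Same R in every case — rank the leaving groups.
Leaving-group ability tracks the stability of the departed species; conjugate-acid pKₐ is the usual yardstick (lower pKₐ → better LG).
(CH₃)₂CH–N₂⁺ loses N₂: no meaningful conjugate acid; N₂ departs as an exceptionally stable neutral molecule
(CH₃)₂CH–OTf loses OTf⁻: pKₐ(CF₃SO₃H (triflic acid)) ≈ -14
(CH₃)₂CH–OClO₃ loses ClO₄⁻: pKₐ(HClO₄) ≈ -10
(CH₃)₂CH–OSO₃H loses HSO₄⁻: pKₐ(H₂SO₄) ≈ -3
(CH₃)₂CH–OC(O)CF₃ loses CF₃COO⁻: pKₐ(CF₃COOH) ≈ 0.2
(CH₃)₂CH–OAc loses AcO⁻: pKₐ(CH₃COOH) ≈ 4.8

(CH₃)₂CH–N₂⁺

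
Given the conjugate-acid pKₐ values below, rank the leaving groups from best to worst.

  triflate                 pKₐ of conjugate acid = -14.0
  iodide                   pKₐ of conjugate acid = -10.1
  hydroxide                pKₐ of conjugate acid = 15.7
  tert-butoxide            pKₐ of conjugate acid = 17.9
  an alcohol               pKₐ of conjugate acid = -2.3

triflate > iodide > an alcohol > hydroxide > tert-butoxide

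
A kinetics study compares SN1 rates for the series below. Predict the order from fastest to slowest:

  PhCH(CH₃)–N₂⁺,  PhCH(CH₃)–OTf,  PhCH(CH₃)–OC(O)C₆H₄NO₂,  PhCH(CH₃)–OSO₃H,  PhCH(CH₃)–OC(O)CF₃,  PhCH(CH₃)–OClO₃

PhCH(CH₃)–N₂⁺ > PhCH(CH₃)–OTf > PhCH(CH₃)–OClO₃ > PhCH(CH₃)–OSO₃H > PhCH(CH₃)–OC(O)CF₃ > PhCH(CH₃)–OC(O)C₆H₄NO₂

The skeletons are identical, so relative rate is governed entirely by leaving-group ability.
Rank by basicity of the departing species: weakest base leaves most easily.
PhCH(CH₃)–N₂⁺ loses N₂: no meaningful conjugate acid; N₂ departs as an exceptionally stable neutral molecule
PhCH(CH₃)–OTf loses OTf⁻: pKₐ(CF₃SO₃H (triflic acid)) ≈ -14
PhCH(CH₃)–OClO₃ loses ClO₄⁻: pKₐ(HClO₄) ≈ -10
PhCH(CH₃)–OSO₃H loses HSO₄⁻: pKₐ(H₂SO₄) ≈ -3
PhCH(CH₃)–OC(O)CF₃ loses CF₃COO⁻: pKₐ(CF₃COOH) ≈ 0.2
PhCH(CH₃)–OC(O)C₆H₄NO₂ loses p-O₂N–C₆H₄–COO⁻: pKₐ(p-nitrobenzoic acid) ≈ 3.4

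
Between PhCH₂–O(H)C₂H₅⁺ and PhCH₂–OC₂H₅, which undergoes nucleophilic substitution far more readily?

PhCH₂–O(H)C₂H₅⁺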